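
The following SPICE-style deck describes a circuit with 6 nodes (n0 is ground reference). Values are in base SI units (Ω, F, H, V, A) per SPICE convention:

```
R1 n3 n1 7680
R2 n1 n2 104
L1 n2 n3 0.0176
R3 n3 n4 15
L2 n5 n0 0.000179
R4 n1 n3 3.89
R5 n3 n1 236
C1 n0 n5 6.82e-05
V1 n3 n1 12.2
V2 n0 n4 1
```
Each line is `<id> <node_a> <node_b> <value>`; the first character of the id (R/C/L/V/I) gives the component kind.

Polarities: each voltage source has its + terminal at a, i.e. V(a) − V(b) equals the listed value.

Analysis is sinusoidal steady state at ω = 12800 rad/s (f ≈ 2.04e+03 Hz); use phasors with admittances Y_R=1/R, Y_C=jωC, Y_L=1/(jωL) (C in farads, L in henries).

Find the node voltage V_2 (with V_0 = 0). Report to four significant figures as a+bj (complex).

-11.06-4.643j V

Element admittances at ω=12800 rad/s:
  Y(R1) = 0.0001302+0.000j S between n3,n1
  Y(R2) = 0.009615+0.000j S between n1,n2
  Y(L1) = 0.000-0.004439j S between n2,n3
  Y(R3) = 0.06667+0.000j S between n3,n4
  Y(L2) = 0.000-0.4365j S between n5,n0
  Y(R4) = 0.2571+0.000j S between n1,n3
  Y(R5) = 0.004237+0.000j S between n3,n1
  Y(C1) = 0.000+0.8730j S between n0,n5
  V1: constraint V(n3)−V(n1) = 12.2
  V2: constraint V(n0)−V(n4) = 1
Assemble and solve the 7×7 MNA system:
  V(n1)=-13.20+0.000j  V(n2)=-11.06-4.643j  V(n3)=-1.000+0.000j  V(n4)=-1.000+0.000j  V(n5)=0.000+0.000j
  i(V1)=-3.210+0.04464j  i(V2)=0.000+0.000j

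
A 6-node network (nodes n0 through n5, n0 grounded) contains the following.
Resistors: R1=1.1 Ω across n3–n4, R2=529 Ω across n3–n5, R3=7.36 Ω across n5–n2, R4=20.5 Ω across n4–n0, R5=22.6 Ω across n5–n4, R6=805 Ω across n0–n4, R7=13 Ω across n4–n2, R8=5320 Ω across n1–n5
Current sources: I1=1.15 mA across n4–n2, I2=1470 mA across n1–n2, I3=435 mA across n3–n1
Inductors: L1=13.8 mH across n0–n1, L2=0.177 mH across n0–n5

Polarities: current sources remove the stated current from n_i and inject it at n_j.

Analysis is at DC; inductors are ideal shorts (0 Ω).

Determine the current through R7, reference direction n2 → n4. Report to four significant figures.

0.4992 A

Element admittances at DC:
  Y(R1) = 0.9091 S between n3,n4
  Y(R2) = 0.001890 S between n3,n5
  Y(R3) = 0.1359 S between n5,n2
  I1: injects 0.00115 A into n2 (from n4)
  Y(R4) = 0.04878 S between n4,n0
  Y(R5) = 0.04425 S between n5,n4
  L1: short n0↔n1 (DC inductor)
  I2: injects 1.47 A into n2 (from n1)
  Y(R6) = 0.001242 S between n0,n4
  Y(R7) = 0.07692 S between n4,n2
  L2: short n0↔n5 (DC inductor)
  Y(R8) = 0.0001880 S between n1,n5
  I3: injects 0.435 A into n1 (from n3)
Assemble and solve the 7×7 MNA system:
  V(n1)=0.000  V(n2)=7.154  V(n3)=0.1858  V(n4)=0.6647  V(n5)=0.000
  i(L1)=1.035  i(L2)=-1.002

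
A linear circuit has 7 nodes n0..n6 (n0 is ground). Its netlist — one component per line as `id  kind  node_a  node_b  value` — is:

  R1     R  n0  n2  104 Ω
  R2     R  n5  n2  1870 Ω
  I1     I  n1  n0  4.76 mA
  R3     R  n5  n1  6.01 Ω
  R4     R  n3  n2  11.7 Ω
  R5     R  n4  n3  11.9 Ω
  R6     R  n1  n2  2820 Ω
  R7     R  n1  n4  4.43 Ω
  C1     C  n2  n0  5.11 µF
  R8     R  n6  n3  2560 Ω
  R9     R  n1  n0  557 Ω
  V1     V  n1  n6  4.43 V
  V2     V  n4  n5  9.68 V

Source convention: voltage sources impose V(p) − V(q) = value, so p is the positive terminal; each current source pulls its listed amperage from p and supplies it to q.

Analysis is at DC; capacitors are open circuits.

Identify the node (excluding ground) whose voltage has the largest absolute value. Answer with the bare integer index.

MNA unknowns: 6 node voltages V₁..V_6 plus 2 source currents (V1, V2)
R1: Y=0.009615 on G[0,2]
R2: Y=0.0005348 on G[5,2]
I1: z[1]−=0.00476, z[0]+=0.00476
R3: Y=0.1664 on G[5,1]
R4: Y=0.08547 on G[3,2]
R5: Y=0.08403 on G[4,3]
R6: Y=0.0003546 on G[1,2]
R7: Y=0.2257 on G[1,4]
C1: Y=0.000 on G[2,0]
R8: Y=0.0003906 on G[6,3]
R9: Y=0.001795 on G[1,0]
V1: row V1−V6=4.43, i_V1 at 1,6
V2: row V4−V5=9.68, i_V2 at 4,5
solve → V1=-3.668, V2=0.1898, V3=0.2862, V4=0.4233, V5=-9.257, V6=-8.098
aux → i_V1=-0.003275, i_V2=-0.9350

5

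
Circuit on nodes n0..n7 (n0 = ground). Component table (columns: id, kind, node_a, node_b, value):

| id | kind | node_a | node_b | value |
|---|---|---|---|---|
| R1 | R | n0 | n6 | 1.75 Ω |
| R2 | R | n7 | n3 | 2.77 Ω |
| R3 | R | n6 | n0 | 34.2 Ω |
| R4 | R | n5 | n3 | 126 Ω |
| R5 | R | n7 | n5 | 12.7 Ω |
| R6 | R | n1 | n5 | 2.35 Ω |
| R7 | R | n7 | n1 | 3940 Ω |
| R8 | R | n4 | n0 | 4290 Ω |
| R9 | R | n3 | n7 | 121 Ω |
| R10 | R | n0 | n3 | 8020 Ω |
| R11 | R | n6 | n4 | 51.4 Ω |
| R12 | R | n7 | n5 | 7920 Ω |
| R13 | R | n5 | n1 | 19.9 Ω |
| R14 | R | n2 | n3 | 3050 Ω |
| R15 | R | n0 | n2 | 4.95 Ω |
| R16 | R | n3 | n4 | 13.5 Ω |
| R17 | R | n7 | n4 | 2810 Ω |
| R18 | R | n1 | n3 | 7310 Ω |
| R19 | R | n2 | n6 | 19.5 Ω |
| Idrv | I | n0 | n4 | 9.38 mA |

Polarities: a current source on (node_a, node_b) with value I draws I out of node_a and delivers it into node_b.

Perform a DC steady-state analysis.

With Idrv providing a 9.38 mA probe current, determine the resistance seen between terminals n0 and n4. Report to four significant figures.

Apply KCL at each of the 7 non-ground nodes and solve the resulting linear system.
Node n1: branches {R6, R7, R13, R18} → V_1 = 0.4766
Node n2: branches {R14, R15, R19} → V_2 = 0.003479
Node n3: branches {R2, R4, R9, R10, R14, R16, R18} → V_3 = 0.4766
Node n4: branches {R8, R11, R16, R17, Idrv} → V_4 = 0.4795
Node n5: branches {R4, R5, R6, R12, R13} → V_5 = 0.4766
Node n6: branches {R1, R3, R11, R19} → V_6 = 0.01416
Node n7: branches {R2, R5, R7, R9, R12, R17} → V_7 = 0.4766

R_eq = 51.12 Ω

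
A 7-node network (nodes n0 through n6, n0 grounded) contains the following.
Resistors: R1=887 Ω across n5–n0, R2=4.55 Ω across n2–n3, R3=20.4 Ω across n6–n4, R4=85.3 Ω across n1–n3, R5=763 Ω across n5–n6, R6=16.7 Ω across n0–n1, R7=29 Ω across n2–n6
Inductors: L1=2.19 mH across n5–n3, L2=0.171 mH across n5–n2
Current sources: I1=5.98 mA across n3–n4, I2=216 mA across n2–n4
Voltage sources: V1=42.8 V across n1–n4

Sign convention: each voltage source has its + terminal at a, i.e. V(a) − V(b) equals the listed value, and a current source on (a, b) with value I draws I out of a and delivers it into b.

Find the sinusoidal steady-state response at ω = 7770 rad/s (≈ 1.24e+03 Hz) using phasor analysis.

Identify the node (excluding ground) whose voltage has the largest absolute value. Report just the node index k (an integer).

Apply KCL at each of the 6 non-ground nodes and solve the resulting linear system.
Node n1: branches {R4, R6, V1} → V_1 = 0.6189+0.001345j
Node n2: branches {R2, L2, R7, I2} → V_2 = -32.99-0.1361j
Node n3: branches {L1, R2, I1, R4} → V_3 = -31.39+0.2465j
Node n4: branches {I1, R3, I2, V1} → V_4 = -42.18+0.001345j
Node n5: branches {R1, L1, L2, R5} → V_5 = -32.87-0.07145j
Node n6: branches {R3, R5, R7} → V_6 = -38.30-0.05565j
Source currents: i(V1)=-0.4123+0.002794j

4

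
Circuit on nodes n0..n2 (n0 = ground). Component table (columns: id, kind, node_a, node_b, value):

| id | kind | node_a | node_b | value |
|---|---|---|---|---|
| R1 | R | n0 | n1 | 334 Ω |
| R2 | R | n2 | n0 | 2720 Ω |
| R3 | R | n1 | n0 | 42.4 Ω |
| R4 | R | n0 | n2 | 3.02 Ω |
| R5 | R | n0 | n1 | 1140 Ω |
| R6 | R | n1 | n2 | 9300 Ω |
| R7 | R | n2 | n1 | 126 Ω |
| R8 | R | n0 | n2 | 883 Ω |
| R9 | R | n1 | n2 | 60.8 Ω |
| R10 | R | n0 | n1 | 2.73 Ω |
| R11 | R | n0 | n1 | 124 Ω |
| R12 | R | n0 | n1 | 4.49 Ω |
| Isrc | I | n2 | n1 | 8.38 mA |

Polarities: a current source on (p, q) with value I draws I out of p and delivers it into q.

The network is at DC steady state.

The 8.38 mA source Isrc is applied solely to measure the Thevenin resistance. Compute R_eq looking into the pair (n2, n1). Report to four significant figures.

R_eq = 4.140 Ω

Element admittances at DC:
  Y(R1) = 0.002994 S between n0,n1
  Y(R2) = 0.0003676 S between n2,n0
  Y(R3) = 0.02358 S between n1,n0
  Y(R4) = 0.3311 S between n0,n2
  Y(R5) = 0.0008772 S between n0,n1
  Y(R6) = 0.0001075 S between n1,n2
  Y(R7) = 0.007937 S between n2,n1
  Y(R8) = 0.001133 S between n0,n2
  Y(R9) = 0.01645 S between n1,n2
  Y(R10) = 0.3663 S between n0,n1
  Y(R11) = 0.008065 S between n0,n1
  Y(R12) = 0.2227 S between n0,n1
  Isrc: injects 0.00838 A into n1 (from n2)
Assemble and solve the 2×2 MNA system:
  V(n1)=0.01206  V(n2)=-0.02264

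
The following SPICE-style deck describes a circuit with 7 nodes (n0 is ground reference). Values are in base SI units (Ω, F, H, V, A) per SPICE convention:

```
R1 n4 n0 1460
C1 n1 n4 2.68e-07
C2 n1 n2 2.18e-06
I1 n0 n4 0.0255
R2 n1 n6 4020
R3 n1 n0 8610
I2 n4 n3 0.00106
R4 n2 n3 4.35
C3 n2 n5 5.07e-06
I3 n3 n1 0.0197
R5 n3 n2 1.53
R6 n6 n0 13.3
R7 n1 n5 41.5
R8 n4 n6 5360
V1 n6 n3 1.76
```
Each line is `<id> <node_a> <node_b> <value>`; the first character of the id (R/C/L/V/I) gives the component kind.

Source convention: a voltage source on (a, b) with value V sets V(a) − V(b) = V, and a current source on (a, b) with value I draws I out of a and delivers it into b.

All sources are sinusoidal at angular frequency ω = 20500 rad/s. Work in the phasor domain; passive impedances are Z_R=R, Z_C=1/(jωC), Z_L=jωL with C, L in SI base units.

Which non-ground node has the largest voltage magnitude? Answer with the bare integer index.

4

MNA unknowns: 6 node voltages V₁..V_6 plus 1 source current (V1)
R1: Y=0.0006849+0.000j on G[4,0]
C1: Y=0.000+0.005494j on G[1,4]
C2: Y=0.000+0.04469j on G[1,2]
I1: z[0]−=0.0255, z[4]+=0.0255
R2: Y=0.0002488+0.000j on G[1,6]
R3: Y=0.0001161+0.000j on G[1,0]
I2: z[4]−=0.00106, z[3]+=0.00106
R4: Y=0.2299+0.000j on G[2,3]
C3: Y=0.000+0.1039j on G[2,5]
I3: z[3]−=0.0197, z[1]+=0.0197
R5: Y=0.6536+0.000j on G[3,2]
R6: Y=0.07519+0.000j on G[6,0]
R7: Y=0.02410+0.000j on G[1,5]
R8: Y=0.0001866+0.000j on G[4,6]
V1: row V6−V3=1.76, i_V1 at 6,3
solve → V1=-0.9506-0.6514j, V2=-1.367+0.05312j, V3=-1.418+0.04776j, V4=-0.1348-5.133j, V5=-1.501-0.07454j, V6=0.3418+0.04776j
aux → i_V1=-0.02611-0.004732j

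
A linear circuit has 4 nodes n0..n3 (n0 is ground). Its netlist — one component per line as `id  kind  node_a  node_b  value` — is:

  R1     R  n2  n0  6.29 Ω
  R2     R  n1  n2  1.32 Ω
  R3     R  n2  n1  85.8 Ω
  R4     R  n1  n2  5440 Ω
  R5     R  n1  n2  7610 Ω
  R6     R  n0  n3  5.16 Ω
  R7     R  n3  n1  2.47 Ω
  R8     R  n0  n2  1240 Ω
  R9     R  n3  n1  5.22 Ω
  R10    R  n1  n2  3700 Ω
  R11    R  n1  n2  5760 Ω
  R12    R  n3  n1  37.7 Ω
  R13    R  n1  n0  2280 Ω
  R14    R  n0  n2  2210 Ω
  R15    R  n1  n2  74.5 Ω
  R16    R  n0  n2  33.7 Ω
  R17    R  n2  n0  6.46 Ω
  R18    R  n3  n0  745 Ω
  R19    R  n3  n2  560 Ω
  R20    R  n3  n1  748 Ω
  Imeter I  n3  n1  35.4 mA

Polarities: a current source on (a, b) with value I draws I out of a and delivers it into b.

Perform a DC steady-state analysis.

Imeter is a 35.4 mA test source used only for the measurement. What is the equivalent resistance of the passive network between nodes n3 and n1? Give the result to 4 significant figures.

Element admittances at DC:
  Y(R1) = 0.1590 S between n2,n0
  Y(R2) = 0.7576 S between n1,n2
  Y(R3) = 0.01166 S between n2,n1
  Y(R4) = 0.0001838 S between n1,n2
  Y(R5) = 0.0001314 S between n1,n2
  Y(R6) = 0.1938 S between n0,n3
  Y(R7) = 0.4049 S between n3,n1
  Y(R8) = 0.0008065 S between n0,n2
  Y(R9) = 0.1916 S between n3,n1
  Y(R10) = 0.0002703 S between n1,n2
  Y(R11) = 0.0001736 S between n1,n2
  Y(R12) = 0.02653 S between n3,n1
  Y(R13) = 0.0004386 S between n1,n0
  Y(R14) = 0.0004525 S between n0,n2
  Y(R15) = 0.01342 S between n1,n2
  Y(R16) = 0.02967 S between n0,n2
  Y(R17) = 0.1548 S between n2,n0
  Y(R18) = 0.001342 S between n3,n0
  Y(R19) = 0.001786 S between n3,n2
  Y(R20) = 0.001337 S between n3,n1
  Imeter: injects 0.0354 A into n1 (from n3)
Assemble and solve the 3×3 MNA system:
  V(n1)=0.02171  V(n2)=0.01501  V(n3)=-0.02657

R_eq = 1.364 Ω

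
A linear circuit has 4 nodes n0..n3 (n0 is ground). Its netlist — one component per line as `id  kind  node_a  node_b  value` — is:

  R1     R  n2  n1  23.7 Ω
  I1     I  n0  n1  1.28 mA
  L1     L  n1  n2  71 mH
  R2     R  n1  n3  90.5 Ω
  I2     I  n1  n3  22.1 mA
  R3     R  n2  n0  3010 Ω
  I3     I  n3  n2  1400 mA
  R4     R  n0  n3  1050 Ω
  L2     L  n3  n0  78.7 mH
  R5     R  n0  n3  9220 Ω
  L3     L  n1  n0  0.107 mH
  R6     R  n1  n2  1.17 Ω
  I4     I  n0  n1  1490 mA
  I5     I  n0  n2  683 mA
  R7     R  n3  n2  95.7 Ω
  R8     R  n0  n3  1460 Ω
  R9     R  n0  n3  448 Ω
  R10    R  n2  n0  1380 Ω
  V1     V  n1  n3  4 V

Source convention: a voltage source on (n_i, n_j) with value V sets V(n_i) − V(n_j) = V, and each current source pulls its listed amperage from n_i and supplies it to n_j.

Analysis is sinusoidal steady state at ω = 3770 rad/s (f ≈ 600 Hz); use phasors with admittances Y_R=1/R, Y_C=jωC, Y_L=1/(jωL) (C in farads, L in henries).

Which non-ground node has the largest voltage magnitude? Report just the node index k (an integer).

Element admittances at ω=3770 rad/s:
  Y(R1) = 0.04219+0.000j S between n2,n1
  I1: injects 0.00128 A into n1 (from n0)
  Y(L1) = 0.000-0.003736j S between n1,n2
  Y(R2) = 0.01105+0.000j S between n1,n3
  I2: injects 0.0221 A into n3 (from n1)
  Y(R3) = 0.0003322+0.000j S between n2,n0
  I3: injects 1.4 A into n2 (from n3)
  Y(R4) = 0.0009524+0.000j S between n0,n3
  Y(L2) = 0.000-0.003370j S between n3,n0
  Y(R5) = 0.0001085+0.000j S between n0,n3
  Y(L3) = 0.000-2.479j S between n1,n0
  Y(R6) = 0.8547+0.000j S between n1,n2
  I4: injects 1.49 A into n1 (from n0)
  I5: injects 0.683 A into n2 (from n0)
  Y(R7) = 0.01045+0.000j S between n3,n2
  Y(R8) = 0.0006849+0.000j S between n0,n3
  Y(R9) = 0.002232+0.000j S between n0,n3
  Y(R10) = 0.0007246+0.000j S between n2,n0
  V1: constraint V(n1)−V(n3) = 4
Assemble and solve the 4×4 MNA system:
  V(n1)=0.007222+0.8813j  V(n2)=2.254+0.8895j  V(n3)=-3.993+0.8813j
  i(V1)=1.256+0.01688j

3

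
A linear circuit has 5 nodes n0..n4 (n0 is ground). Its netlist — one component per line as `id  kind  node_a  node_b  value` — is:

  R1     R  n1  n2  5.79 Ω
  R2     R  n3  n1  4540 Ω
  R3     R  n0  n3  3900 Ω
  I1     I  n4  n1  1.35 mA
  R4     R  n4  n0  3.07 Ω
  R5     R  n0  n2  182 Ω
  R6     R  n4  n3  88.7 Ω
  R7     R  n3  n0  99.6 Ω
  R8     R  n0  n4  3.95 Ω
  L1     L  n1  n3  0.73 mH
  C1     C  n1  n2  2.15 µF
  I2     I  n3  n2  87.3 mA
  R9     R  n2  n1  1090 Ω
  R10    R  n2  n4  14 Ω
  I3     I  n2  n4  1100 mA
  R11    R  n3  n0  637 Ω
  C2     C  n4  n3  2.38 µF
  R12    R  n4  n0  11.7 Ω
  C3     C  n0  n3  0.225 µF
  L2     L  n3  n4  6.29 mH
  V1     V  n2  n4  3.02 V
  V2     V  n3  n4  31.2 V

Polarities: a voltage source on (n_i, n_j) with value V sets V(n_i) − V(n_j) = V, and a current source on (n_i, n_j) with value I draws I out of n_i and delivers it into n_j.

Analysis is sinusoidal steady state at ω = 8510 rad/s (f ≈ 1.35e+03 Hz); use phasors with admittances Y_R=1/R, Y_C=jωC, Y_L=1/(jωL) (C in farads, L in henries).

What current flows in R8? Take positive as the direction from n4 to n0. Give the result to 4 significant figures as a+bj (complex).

Element admittances at ω=8510 rad/s:
  Y(R1) = 0.1727+0.000j S between n1,n2
  Y(R2) = 0.0002203+0.000j S between n3,n1
  Y(R3) = 0.0002564+0.000j S between n0,n3
  I1: injects 0.00135 A into n1 (from n4)
  Y(R4) = 0.3257+0.000j S between n4,n0
  Y(R5) = 0.005495+0.000j S between n0,n2
  Y(R6) = 0.01127+0.000j S between n4,n3
  Y(R7) = 0.01004+0.000j S between n3,n0
  Y(R8) = 0.2532+0.000j S between n0,n4
  Y(L1) = 0.000-0.1610j S between n1,n3
  Y(C1) = 0.000+0.01830j S between n1,n2
  I2: injects 0.0873 A into n2 (from n3)
  Y(R9) = 0.0009174+0.000j S between n2,n1
  Y(R10) = 0.07143+0.000j S between n2,n4
  I3: injects 1.1 A into n4 (from n2)
  Y(R11) = 0.001570+0.000j S between n3,n0
  Y(C2) = 0.000+0.02025j S between n4,n3
  Y(R12) = 0.08547+0.000j S between n4,n0
  Y(C3) = 0.000+0.001915j S between n0,n3
  Y(L2) = 0.000-0.01868j S between n3,n4
  V1: constraint V(n2)−V(n4) = 3.02
  V2: constraint V(n3)−V(n4) = 31.2
Assemble and solve the 6×6 MNA system:
  V(n1)=15.27-15.66j  V(n2)=2.452-0.08604j  V(n3)=30.63-0.08604j  V(n4)=-0.5677-0.08604j
  i(V1)=1.269-2.468j  i(V2)=-3.312+2.362j

-0.1437-0.02178j A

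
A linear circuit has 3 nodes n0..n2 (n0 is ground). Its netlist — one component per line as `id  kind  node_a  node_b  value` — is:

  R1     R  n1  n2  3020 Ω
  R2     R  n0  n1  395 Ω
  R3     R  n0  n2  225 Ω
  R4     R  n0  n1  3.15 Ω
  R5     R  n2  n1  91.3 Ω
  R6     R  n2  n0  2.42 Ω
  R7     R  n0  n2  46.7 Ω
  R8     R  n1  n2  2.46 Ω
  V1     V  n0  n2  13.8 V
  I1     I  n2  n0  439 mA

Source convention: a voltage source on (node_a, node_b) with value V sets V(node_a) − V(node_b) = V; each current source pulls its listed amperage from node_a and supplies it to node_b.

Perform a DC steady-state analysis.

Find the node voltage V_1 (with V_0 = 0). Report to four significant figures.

Apply KCL at each of the 2 non-ground nodes and solve the resulting linear system.
Node n1: branches {R1, R2, R4, R5, R8} → V_1 = -7.815
Node n2: branches {R1, R3, R5, R6, R7, R8, V1, I1} → V_2 = -13.80
Source currents: i(V1)=-8.121

-7.815 V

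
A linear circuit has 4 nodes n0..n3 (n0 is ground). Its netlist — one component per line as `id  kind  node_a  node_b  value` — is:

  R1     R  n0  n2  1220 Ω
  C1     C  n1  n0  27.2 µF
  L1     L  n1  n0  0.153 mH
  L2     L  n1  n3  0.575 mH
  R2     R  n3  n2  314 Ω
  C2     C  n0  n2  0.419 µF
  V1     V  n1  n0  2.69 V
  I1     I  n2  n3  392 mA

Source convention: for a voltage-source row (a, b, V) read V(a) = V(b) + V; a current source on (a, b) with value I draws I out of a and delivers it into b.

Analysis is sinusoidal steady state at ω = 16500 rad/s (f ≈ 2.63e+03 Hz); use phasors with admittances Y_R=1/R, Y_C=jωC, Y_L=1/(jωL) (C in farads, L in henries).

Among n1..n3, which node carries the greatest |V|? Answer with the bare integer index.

Element admittances at ω=16500 rad/s:
  Y(R1) = 0.0008197+0.000j S between n0,n2
  Y(C1) = 0.000+0.4488j S between n1,n0
  Y(L1) = 0.000-0.3961j S between n1,n0
  Y(L2) = 0.000-0.1054j S between n1,n3
  Y(R2) = 0.003185+0.000j S between n3,n2
  Y(C2) = 0.000+0.006913j S between n0,n2
  V1: constraint V(n1)−V(n0) = 2.69
  I1: injects 0.392 A into n3 (from n2)
Assemble and solve the 4×4 MNA system:
  V(n1)=2.690+0.000j  V(n2)=-23.27+42.53j  V(n3)=1.495+2.971j
  i(V1)=0.3131-0.01571j

2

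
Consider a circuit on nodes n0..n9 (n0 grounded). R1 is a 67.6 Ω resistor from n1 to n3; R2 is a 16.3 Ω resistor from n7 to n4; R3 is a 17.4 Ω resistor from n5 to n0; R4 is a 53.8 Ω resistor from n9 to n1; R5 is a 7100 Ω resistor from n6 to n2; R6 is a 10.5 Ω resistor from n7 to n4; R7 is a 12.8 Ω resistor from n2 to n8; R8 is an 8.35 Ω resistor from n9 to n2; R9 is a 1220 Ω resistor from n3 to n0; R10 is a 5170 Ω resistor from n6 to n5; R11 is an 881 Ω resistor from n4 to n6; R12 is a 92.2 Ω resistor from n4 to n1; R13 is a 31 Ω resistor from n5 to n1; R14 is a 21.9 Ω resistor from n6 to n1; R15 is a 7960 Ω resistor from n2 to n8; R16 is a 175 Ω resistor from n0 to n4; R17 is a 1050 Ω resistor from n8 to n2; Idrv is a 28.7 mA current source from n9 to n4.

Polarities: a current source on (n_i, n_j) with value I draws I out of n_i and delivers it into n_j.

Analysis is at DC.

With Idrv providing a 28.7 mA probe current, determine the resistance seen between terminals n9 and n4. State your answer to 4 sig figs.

Apply KCL at each of the 9 non-ground nodes and solve the resulting linear system.
Node n1: branches {R1, R4, R12, R13, R14} → V_1 = -0.3658
Node n2: branches {R5, R7, R8, R15, R17} → V_2 = -1.896
Node n3: branches {R1, R9} → V_3 = -0.3466
Node n4: branches {R2, R6, R11, R12, R16, Idrv} → V_4 = 1.377
Node n5: branches {R3, R10, R13} → V_5 = -0.1319
Node n6: branches {R5, R10, R11, R14} → V_6 = -0.3275
Node n7: branches {R2, R6} → V_7 = 1.377
Node n8: branches {R7, R15, R17} → V_8 = -1.896
Node n9: branches {R4, R8, Idrv} → V_9 = -1.898

R_eq = 114.1 Ω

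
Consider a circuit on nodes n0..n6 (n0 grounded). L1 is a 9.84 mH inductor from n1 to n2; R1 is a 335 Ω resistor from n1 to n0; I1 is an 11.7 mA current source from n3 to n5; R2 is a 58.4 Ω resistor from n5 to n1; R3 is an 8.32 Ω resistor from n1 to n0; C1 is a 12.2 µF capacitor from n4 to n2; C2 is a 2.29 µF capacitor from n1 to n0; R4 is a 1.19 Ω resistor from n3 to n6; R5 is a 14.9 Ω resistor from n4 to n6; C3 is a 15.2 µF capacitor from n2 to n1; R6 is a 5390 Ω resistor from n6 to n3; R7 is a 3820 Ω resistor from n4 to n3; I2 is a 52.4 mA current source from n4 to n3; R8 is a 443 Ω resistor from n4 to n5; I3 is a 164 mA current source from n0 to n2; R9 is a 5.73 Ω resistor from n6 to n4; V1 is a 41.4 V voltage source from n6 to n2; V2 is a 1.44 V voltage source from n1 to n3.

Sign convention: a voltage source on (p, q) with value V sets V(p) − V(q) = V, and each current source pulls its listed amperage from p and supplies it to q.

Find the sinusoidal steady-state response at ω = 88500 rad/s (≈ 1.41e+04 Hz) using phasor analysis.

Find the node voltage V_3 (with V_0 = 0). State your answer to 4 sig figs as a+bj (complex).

-1.081-0.5909j V

Apply KCL at each of the 6 non-ground nodes and solve the resulting linear system.
Node n1: branches {L1, R1, R2, R3, C2, C3, V2} → V_1 = 0.3592-0.5909j
Node n2: branches {L1, C1, C3, I3, V1} → V_2 = -11.65+18.59j
Node n3: branches {I1, R4, R6, R7, I2, V2} → V_3 = -1.081-0.5909j
Node n4: branches {C1, R5, R7, I2, R8, R9} → V_4 = -9.704+9.785j
Node n5: branches {I1, R2, R8} → V_5 = -0.2092+0.6176j
Node n6: branches {R4, R5, R6, R9, V1} → V_6 = 29.75+18.59j
Source currents: i(V1)=-35.45-18.25j, i(V2)=-25.95-16.12j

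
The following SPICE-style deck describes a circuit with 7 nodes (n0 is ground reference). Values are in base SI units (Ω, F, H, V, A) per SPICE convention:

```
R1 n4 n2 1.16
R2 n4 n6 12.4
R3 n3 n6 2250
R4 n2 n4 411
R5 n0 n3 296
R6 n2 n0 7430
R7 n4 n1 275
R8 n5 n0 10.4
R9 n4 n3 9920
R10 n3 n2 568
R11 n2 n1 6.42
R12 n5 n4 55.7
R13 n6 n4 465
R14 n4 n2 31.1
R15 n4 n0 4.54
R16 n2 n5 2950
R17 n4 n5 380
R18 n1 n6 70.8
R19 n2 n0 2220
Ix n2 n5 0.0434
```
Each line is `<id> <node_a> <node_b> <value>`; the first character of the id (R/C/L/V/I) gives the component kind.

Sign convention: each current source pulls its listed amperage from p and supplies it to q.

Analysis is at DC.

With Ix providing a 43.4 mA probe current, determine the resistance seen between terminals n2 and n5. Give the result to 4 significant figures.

R_eq = 12.43 Ω

Element admittances at DC:
  Y(R1) = 0.8621 S between n4,n2
  Y(R2) = 0.08065 S between n4,n6
  Y(R3) = 0.0004444 S between n3,n6
  Y(R4) = 0.002433 S between n2,n4
  Y(R5) = 0.003378 S between n0,n3
  Y(R6) = 0.0001346 S between n2,n0
  Y(R7) = 0.003636 S between n4,n1
  Y(R8) = 0.09615 S between n5,n0
  Y(R9) = 0.0001008 S between n4,n3
  Y(R10) = 0.001761 S between n3,n2
  Y(R11) = 0.1558 S between n2,n1
  Y(R12) = 0.01795 S between n5,n4
  Y(R13) = 0.002151 S between n6,n4
  Y(R14) = 0.03215 S between n4,n2
  Y(R15) = 0.2203 S between n4,n0
  Y(R16) = 0.0003390 S between n2,n5
  Y(R17) = 0.002632 S between n4,n5
  Y(R18) = 0.01412 S between n1,n6
  Y(R19) = 0.0004505 S between n2,n0
  Ix: injects 0.0434 A into n5 (from n2)
Assemble and solve the 6×6 MNA system:
  V(n1)=-0.1912  V(n2)=-0.1956  V(n3)=-0.07528  V(n4)=-0.1485  V(n5)=0.3440  V(n6)=-0.1544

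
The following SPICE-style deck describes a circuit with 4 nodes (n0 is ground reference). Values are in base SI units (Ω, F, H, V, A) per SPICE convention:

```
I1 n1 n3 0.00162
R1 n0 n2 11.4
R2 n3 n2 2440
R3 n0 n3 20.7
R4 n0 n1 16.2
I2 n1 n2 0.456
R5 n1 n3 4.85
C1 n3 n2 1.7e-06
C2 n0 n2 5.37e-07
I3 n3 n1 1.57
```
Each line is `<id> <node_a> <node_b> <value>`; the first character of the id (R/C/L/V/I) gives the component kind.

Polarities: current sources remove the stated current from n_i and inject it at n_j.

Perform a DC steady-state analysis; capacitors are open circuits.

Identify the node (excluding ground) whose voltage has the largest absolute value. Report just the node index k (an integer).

Apply KCL at each of the 3 non-ground nodes and solve the resulting linear system.
Node n1: branches {I1, R4, I2, R5, I3} → V_1 = -1.528
Node n2: branches {R1, R2, I2, C1, C2} → V_2 = 5.140
Node n3: branches {I1, R2, R3, R5, C1, I3} → V_3 = -7.381

3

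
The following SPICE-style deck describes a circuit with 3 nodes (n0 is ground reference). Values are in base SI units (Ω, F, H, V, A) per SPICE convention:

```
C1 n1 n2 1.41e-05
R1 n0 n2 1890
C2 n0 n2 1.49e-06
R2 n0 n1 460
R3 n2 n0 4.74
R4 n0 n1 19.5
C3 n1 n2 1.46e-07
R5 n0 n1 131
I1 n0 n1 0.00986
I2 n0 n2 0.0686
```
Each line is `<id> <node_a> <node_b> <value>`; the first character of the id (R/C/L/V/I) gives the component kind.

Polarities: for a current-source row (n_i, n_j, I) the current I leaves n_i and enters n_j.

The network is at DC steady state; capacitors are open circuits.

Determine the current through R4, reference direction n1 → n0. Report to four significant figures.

Apply KCL at each of the 2 non-ground nodes and solve the resulting linear system.
Node n1: branches {C1, R2, R4, C3, R5, I1} → V_1 = 0.1614
Node n2: branches {C1, R1, C2, R3, C3, I2} → V_2 = 0.3244

0.008277 A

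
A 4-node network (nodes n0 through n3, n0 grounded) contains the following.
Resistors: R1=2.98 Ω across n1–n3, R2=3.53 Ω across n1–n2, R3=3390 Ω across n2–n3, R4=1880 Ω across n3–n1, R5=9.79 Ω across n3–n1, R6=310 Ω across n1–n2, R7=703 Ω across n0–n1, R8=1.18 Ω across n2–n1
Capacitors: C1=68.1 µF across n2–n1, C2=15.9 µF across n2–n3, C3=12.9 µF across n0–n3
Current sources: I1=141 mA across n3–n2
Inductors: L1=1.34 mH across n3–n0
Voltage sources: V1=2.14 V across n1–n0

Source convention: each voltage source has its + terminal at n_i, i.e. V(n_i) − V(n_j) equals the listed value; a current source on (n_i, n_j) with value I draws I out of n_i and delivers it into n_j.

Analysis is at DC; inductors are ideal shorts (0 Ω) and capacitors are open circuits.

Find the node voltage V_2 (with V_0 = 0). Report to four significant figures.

2.264 V

Apply KCL at each of the 3 non-ground nodes and solve the resulting linear system.
Node n1: branches {R1, R2, C1, R4, R5, R6, R7, R8, V1} → V_1 = 2.140
Node n2: branches {R2, R3, C1, C2, I1, R6, R8} → V_2 = 2.264
Node n3: branches {R1, R3, C2, I1, R4, R5, C3, L1} → V_3 = 0.000
Source currents: i(L1)=0.7975, i(V1)=-0.8006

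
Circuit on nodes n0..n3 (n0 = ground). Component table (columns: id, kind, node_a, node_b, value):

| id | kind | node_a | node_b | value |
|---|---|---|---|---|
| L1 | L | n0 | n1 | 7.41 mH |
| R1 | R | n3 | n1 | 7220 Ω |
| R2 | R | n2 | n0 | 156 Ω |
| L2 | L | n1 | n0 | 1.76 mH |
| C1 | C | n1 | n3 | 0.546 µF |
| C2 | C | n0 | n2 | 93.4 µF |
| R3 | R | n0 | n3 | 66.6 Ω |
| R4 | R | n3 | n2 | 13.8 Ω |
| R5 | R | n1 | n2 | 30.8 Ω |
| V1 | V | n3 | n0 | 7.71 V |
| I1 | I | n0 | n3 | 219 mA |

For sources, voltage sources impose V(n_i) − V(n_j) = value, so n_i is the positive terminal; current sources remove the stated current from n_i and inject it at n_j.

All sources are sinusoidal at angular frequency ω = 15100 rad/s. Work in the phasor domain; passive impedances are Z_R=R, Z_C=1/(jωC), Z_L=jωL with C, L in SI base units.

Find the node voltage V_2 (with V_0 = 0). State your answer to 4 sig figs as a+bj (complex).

Element admittances at ω=15100 rad/s:
  Y(L1) = 0.000-0.008937j S between n0,n1
  Y(R1) = 0.0001385+0.000j S between n3,n1
  Y(R2) = 0.006410+0.000j S between n2,n0
  Y(L2) = 0.000-0.03763j S between n1,n0
  Y(C1) = 0.000+0.008245j S between n1,n3
  Y(C2) = 0.000+1.410j S between n0,n2
  Y(R3) = 0.01502+0.000j S between n0,n3
  Y(R4) = 0.07246+0.000j S between n3,n2
  Y(R5) = 0.03247+0.000j S between n1,n2
  V1: constraint V(n3)−V(n0) = 7.71
  I1: injects 0.219 A into n3 (from n0)
Assemble and solve the 4×4 MNA system:
  V(n1)=-0.7448+0.7004j  V(n2)=0.04576-0.3754j  V(n3)=7.710+0.000j
  i(V1)=-0.4591-0.09681j

0.04576-0.3754j V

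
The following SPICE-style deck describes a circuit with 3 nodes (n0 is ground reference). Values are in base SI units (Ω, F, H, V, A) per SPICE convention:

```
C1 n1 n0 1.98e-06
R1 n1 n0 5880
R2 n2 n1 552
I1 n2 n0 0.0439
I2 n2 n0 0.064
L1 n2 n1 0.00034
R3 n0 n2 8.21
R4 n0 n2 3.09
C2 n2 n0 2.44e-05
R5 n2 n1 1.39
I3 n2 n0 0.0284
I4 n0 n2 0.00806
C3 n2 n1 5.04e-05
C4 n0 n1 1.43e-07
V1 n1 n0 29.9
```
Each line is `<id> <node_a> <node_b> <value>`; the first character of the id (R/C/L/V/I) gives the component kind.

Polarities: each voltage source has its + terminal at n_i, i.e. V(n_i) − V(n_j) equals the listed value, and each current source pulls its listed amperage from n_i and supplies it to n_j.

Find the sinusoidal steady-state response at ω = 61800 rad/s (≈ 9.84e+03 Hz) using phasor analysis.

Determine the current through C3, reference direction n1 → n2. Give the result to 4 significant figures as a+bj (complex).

MNA unknowns: 2 node voltages V₁..V_2 plus 1 source current (V1)
C1: Y=0.000+0.1224j on G[1,0]
R1: Y=0.0001701+0.000j on G[1,0]
R2: Y=0.001812+0.000j on G[2,1]
I1: z[2]−=0.0439, z[0]+=0.0439
I2: z[2]−=0.064, z[0]+=0.064
L1: Y=0.000-0.04759j on G[2,1]
R3: Y=0.1218+0.000j on G[0,2]
R4: Y=0.3236+0.000j on G[0,2]
C2: Y=0.000+1.508j on G[2,0]
R5: Y=0.7194+0.000j on G[2,1]
I3: z[2]−=0.0284, z[0]+=0.0284
I4: z[0]−=0.00806, z[2]+=0.00806
C3: Y=0.000+3.115j on G[2,1]
C4: Y=0.000+0.008837j on G[0,1]
V1: row V1−V0=29.9, i_V1 at 1,0
solve → V1=29.90+0.000j, V2=19.94+0.4000j
aux → i_V1=-8.413-34.17j

1.246+31.01j A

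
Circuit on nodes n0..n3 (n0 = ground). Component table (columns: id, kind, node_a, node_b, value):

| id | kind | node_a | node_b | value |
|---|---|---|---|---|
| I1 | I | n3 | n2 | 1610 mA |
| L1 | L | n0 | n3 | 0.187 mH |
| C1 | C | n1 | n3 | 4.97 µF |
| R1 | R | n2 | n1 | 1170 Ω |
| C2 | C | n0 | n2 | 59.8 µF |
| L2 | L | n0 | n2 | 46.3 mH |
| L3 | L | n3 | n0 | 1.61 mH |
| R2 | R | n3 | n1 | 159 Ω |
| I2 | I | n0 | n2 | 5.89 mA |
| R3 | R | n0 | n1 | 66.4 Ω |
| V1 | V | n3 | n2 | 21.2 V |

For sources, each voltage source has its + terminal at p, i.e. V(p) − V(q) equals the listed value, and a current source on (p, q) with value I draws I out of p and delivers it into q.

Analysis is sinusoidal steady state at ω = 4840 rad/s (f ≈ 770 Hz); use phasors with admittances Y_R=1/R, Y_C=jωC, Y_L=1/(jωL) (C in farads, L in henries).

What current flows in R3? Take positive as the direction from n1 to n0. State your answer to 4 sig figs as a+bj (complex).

MNA unknowns: 3 node voltages V₁..V_3 plus 1 source current (V1)
I1: z[3]−=1.61, z[2]+=1.61
L1: Y=0.000-1.105j on G[0,3]
C1: Y=0.000+0.02405j on G[1,3]
R1: Y=0.0008547+0.000j on G[2,1]
C2: Y=0.000+0.2894j on G[0,2]
L2: Y=0.000-0.004462j on G[0,2]
L3: Y=0.000-0.1283j on G[3,0]
R2: Y=0.006289+0.000j on G[3,1]
I2: z[0]−=0.00589, z[2]+=0.00589
R3: Y=0.01506+0.000j on G[0,1]
V1: row V3−V2=21.2, i_V1 at 3,2
solve → V1=-4.805-1.699j, V2=-27.60+0.08253j, V3=-6.398+0.08253j
aux → i_V1=-1.659-7.863j

-0.07236-0.02559j A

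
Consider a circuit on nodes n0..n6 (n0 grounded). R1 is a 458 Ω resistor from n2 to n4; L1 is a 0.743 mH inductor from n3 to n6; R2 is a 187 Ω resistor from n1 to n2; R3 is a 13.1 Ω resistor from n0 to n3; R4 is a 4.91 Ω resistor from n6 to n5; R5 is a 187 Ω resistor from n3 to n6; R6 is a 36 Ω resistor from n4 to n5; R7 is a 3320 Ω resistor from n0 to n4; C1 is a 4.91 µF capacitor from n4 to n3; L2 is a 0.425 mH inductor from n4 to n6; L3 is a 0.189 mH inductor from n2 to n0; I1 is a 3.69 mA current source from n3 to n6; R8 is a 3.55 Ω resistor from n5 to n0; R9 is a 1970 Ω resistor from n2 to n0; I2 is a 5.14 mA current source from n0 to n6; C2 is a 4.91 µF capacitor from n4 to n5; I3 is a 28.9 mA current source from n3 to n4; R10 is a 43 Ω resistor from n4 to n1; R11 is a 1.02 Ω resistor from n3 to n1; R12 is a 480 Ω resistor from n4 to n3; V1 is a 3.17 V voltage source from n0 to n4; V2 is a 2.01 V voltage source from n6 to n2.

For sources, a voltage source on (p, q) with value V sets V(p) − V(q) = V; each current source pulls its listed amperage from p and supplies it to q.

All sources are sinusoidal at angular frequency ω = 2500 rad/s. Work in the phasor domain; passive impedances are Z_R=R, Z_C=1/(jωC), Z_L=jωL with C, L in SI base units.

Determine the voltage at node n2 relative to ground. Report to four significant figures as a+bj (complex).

Apply KCL at each of the 6 non-ground nodes and solve the resulting linear system.
Node n1: branches {R2, R10, R11} → V_1 = 0.3277-0.3808j
Node n2: branches {R1, R2, L3, R9, V2} → V_2 = -1.591-0.07819j
Node n3: branches {L1, R3, R5, C1, I1, I3, R11, R12} → V_3 = 0.4211-0.3914j
Node n4: branches {R1, R6, R7, C1, L2, C2, I3, R10, R12, V1} → V_4 = -3.170+0.000j
Node n5: branches {R4, R6, R8, C2} → V_5 = -0.007925-0.1067j
Node n6: branches {L1, R4, R5, L2, I1, I2, V2} → V_6 = 0.4188-0.07819j
Source currents: i(V1)=-0.1425+3.308j, i(V2)=-0.1731+3.369j

-1.591-0.07819j V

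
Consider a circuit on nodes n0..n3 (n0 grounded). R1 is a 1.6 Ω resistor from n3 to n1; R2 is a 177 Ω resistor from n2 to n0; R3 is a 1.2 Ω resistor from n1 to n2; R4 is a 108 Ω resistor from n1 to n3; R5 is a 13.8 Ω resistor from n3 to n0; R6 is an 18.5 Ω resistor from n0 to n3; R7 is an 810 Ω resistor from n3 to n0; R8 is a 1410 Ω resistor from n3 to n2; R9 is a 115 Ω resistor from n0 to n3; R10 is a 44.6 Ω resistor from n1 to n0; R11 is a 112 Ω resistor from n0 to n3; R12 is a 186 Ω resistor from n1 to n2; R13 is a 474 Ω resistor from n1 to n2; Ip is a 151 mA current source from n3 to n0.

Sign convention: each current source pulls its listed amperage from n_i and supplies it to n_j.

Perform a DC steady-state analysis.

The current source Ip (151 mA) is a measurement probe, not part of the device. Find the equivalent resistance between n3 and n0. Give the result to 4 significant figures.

MNA unknowns: 3 node voltages V₁..V_3
R1: Y=0.6250 on G[3,1]
R2: Y=0.005650 on G[2,0]
R3: Y=0.8333 on G[1,2]
R4: Y=0.009259 on G[1,3]
R5: Y=0.07246 on G[3,0]
R6: Y=0.05405 on G[0,3]
R7: Y=0.001235 on G[3,0]
R8: Y=0.0007092 on G[3,2]
R9: Y=0.008696 on G[0,3]
R10: Y=0.02242 on G[1,0]
R11: Y=0.008929 on G[0,3]
R12: Y=0.005376 on G[1,2]
R13: Y=0.002110 on G[1,2]
Ip: z[3]−=0.151, z[0]+=0.151
solve → V1=-0.8397, V2=-0.8341, V3=-0.8768

R_eq = 5.806 Ω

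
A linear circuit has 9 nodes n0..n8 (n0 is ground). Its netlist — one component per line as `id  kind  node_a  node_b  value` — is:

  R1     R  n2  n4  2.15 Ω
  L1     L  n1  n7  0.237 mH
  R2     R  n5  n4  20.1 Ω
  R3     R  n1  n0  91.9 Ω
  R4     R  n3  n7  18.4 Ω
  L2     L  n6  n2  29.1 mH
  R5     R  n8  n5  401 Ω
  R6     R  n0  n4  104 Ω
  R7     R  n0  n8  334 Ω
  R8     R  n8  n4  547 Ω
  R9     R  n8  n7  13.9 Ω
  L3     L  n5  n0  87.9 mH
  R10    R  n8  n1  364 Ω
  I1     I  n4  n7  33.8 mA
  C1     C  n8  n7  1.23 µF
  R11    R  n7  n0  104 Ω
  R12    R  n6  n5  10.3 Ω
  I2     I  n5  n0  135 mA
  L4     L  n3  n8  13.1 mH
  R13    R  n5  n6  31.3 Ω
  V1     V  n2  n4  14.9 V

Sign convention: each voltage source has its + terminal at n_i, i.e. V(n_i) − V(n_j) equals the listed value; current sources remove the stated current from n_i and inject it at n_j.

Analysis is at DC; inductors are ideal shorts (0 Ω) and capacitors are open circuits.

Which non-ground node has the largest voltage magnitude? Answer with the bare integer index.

4

Apply KCL at each of the 8 non-ground nodes and solve the resulting linear system.
Node n1: branches {L1, R3, R10} → V_1 = 0.5840
Node n2: branches {R1, L2, V1} → V_2 = 4.619
Node n3: branches {R4, L4} → V_3 = 0.4148
Node n4: branches {R1, R2, R6, R8, I1, V1} → V_4 = -10.28
Node n5: branches {R2, R5, L3, R12, I2, R13} → V_5 = 0.000
Node n6: branches {L2, R12, R13} → V_6 = 4.619
Node n7: branches {L1, R4, R9, I1, C1, R11} → V_7 = 0.5840
Node n8: branches {R5, R7, R8, R9, R10, C1, L4} → V_8 = 0.4148
Source currents: i(L1)=-0.006820, i(L2)=-0.5961, i(L3)=-0.04936, i(L4)=0.009194, i(V1)=-7.526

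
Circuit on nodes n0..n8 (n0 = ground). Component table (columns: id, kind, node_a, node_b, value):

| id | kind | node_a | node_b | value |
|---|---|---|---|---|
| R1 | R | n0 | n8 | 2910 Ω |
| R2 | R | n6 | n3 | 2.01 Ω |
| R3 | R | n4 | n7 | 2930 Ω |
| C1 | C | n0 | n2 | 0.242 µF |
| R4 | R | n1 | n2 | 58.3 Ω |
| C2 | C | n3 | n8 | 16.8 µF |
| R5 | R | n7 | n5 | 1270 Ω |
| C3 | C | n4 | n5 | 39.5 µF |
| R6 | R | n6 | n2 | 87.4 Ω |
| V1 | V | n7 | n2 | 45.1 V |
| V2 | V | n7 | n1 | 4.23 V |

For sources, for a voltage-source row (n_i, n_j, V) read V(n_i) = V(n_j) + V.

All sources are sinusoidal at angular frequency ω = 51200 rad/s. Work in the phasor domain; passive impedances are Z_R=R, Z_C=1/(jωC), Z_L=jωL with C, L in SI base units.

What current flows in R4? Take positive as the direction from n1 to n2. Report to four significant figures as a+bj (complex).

0.7010+0.000j A

Apply KCL at each of the 8 non-ground nodes and solve the resulting linear system.
Node n1: branches {R4, V2} → V_1 = 40.87+0.000j
Node n2: branches {C1, R4, R6, V1} → V_2 = 0.000+0.000j
Node n3: branches {R2, C2} → V_3 = 0.000+0.000j
Node n4: branches {R3, C3} → V_4 = 45.10+0.000j
Node n5: branches {R5, C3} → V_5 = 45.10+0.000j
Node n6: branches {R2, R6} → V_6 = 0.000+0.000j
Node n7: branches {R3, R5, V1, V2} → V_7 = 45.10+0.000j
Node n8: branches {R1, C2} → V_8 = 0.000+0.000j
Source currents: i(V1)=-0.7010+0.000j, i(V2)=0.7010+0.000j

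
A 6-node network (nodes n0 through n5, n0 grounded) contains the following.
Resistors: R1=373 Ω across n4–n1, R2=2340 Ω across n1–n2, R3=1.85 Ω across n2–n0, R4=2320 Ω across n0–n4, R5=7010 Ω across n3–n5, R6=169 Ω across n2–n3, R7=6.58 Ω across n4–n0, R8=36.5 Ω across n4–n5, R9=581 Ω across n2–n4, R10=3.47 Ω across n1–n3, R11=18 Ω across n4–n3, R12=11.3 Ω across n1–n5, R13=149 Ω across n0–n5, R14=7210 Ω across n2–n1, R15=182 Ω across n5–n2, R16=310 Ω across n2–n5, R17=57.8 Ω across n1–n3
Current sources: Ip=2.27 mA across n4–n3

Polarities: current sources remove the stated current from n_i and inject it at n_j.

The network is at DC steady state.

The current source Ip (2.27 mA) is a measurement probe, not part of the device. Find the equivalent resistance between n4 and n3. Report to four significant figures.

R_eq = 11.25 Ω

Element admittances at DC:
  Y(R1) = 0.002681 S between n4,n1
  Y(R2) = 0.0004274 S between n1,n2
  Y(R3) = 0.5405 S between n2,n0
  Y(R4) = 0.0004310 S between n0,n4
  Y(R5) = 0.0001427 S between n3,n5
  Y(R6) = 0.005917 S between n2,n3
  Y(R7) = 0.1520 S between n4,n0
  Y(R8) = 0.02740 S between n4,n5
  Y(R9) = 0.001721 S between n2,n4
  Y(R10) = 0.2882 S between n1,n3
  Y(R11) = 0.05556 S between n4,n3
  Y(R12) = 0.08850 S between n1,n5
  Y(R13) = 0.006711 S between n0,n5
  Y(R14) = 0.0001387 S between n2,n1
  Y(R15) = 0.005495 S between n5,n2
  Y(R16) = 0.003226 S between n2,n5
  Y(R17) = 0.01730 S between n1,n3
  Ip: injects 0.00227 A into n3 (from n4)
Assemble and solve the 5×5 MNA system:
  V(n1)=0.02090  V(n2)=0.0004745  V(n3)=0.02325  V(n4)=-0.002284  V(n5)=0.01365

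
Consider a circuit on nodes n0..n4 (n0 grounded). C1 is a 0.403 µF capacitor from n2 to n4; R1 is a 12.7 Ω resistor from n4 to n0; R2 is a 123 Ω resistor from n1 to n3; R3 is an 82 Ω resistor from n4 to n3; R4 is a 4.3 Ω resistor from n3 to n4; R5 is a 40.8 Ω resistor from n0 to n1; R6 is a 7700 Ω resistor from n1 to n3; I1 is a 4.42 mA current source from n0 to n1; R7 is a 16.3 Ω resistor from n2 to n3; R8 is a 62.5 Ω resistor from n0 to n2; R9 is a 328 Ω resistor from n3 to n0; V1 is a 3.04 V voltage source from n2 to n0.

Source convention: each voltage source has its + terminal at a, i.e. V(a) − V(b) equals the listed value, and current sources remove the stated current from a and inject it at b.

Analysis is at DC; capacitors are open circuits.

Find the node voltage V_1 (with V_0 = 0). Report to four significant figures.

Element admittances at DC:
  Y(C1) = 0.000 S between n2,n4
  Y(R1) = 0.07874 S between n4,n0
  Y(R2) = 0.008130 S between n1,n3
  Y(R3) = 0.01220 S between n4,n3
  Y(R4) = 0.2326 S between n3,n4
  Y(R5) = 0.02451 S between n0,n1
  Y(R6) = 0.0001299 S between n1,n3
  I1: injects 0.00442 A into n1 (from n0)
  Y(R7) = 0.06135 S between n2,n3
  Y(R8) = 0.01600 S between n0,n2
  Y(R9) = 0.003049 S between n3,n0
  V1: constraint V(n2)−V(n0) = 3.04
Assemble and solve the 5×5 MNA system:
  V(n1)=0.4982  V(n2)=3.040  V(n3)=1.442  V(n4)=1.091
  i(V1)=-0.1467

0.4982 V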